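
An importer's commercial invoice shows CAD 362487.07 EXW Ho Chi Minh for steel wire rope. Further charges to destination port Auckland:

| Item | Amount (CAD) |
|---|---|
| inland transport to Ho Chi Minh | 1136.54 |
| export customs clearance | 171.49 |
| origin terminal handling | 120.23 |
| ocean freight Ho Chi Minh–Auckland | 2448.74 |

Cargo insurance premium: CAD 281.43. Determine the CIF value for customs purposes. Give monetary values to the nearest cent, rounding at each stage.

CIF = EXW price + pre-shipment costs + freight + insurance
CIF = 362487.07 + 1136.54 + 171.49 + 120.23 + 2448.74 + 281.43 = 366645.50

CIF value: CAD 366645.50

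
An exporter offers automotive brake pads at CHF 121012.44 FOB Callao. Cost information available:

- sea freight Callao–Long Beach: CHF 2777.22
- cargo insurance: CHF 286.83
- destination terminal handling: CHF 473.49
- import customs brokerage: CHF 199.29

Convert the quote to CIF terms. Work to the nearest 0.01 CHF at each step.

Not relevant to the conversion: brokerage, destination terminal — on the buyer under both terms; not part of either seller's price.
From FOB to CIF, the seller additionally bears: freight, insurance.
CIF price = 121012.44 + 2777.22 + 286.83 = 124076.49

CIF price: CHF 124076.49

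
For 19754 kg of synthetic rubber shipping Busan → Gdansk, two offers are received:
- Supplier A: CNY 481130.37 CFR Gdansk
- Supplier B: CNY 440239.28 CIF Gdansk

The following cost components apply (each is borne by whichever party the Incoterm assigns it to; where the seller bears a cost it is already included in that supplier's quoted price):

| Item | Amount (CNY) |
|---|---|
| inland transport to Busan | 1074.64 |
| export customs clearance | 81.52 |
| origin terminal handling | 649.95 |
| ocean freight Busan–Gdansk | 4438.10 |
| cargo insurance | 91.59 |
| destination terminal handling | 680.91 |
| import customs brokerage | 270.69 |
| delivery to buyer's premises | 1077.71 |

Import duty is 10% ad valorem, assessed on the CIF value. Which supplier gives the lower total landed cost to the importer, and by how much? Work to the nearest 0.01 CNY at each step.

Supplier B is cheaper by CNY 45080.95

Supplier A (CFR):
CIF value = CFR price + insurance = 481130.37 + 91.59 = 481221.96
Import duty = 481221.96 × 10% = 48122.20
Buyer bears (A): 91.59 + 680.91 + 270.69 + 1077.71 = 2120.90
Landed cost (A) = invoice 481130.37 + 2120.90 + duty 48122.20 = 531373.47
Supplier B (CIF):
The CIF price already equals the CIF value: 440239.28
Import duty = 440239.28 × 10% = 44023.93
Buyer bears (B): 680.91 + 270.69 + 1077.71 = 2029.31
Landed cost (B) = invoice 440239.28 + 2029.31 + duty 44023.93 = 486292.52
Difference = |531373.47 − 486292.52| = 45080.95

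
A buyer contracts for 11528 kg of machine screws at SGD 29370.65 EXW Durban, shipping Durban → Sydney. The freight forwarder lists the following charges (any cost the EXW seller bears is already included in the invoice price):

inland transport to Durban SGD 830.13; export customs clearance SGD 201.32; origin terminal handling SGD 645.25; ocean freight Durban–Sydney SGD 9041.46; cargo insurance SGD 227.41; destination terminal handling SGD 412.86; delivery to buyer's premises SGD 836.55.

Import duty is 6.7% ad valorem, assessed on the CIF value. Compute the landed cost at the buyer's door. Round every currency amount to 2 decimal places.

Total landed cost: SGD 44266.82

EXW: the seller makes goods available at their premises; the buyer bears all onward costs.
CIF value = EXW price + inland to port + export clearance + origin terminal + freight + insurance = 29370.65 + 830.13 + 201.32 + 645.25 + 9041.46 + 227.41 = 40316.22
Import duty = 40316.22 × 6.7% = 2701.19
Buyer bears: inland to port 830.13 + export clearance 201.32 + origin terminal 645.25 + freight 9041.46 + insurance 227.41 + destination terminal 412.86 + delivery 836.55 + duty 2701.19 = 14896.17
Landed cost = invoice 29370.65 + 14896.17 = 44266.82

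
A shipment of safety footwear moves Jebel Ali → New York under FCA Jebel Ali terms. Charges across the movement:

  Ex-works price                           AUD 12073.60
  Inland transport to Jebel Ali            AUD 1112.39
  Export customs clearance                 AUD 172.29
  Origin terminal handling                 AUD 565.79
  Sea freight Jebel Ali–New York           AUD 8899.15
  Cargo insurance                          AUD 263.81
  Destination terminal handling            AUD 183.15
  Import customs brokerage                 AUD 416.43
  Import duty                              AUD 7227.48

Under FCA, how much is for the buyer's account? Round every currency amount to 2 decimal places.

Buyer's account: AUD 17555.81

FCA: the seller delivers export-cleared goods to the carrier; the buyer bears costs from that point.
Seller's account: goods 12073.60 + inland to port 1112.39 + export clearance 172.29 = 13358.28
Buyer's account: origin terminal 565.79 + freight 8899.15 + insurance 263.81 + destination terminal 183.15 + brokerage 416.43 + duty 7227.48 = 17555.81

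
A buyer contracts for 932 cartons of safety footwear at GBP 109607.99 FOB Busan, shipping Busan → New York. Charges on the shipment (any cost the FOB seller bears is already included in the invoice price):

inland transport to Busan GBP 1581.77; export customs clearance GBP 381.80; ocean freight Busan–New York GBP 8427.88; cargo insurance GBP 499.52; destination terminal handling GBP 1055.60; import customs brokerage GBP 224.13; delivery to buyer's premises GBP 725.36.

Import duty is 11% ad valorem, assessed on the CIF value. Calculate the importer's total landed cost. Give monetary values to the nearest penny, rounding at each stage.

Total landed cost: GBP 133579.37

FOB: the seller bears costs until goods are on board at the origin port; the buyer bears freight, insurance and all costs thereafter.
Already in the invoice (seller's account under FOB): inland to port, export clearance — exclude.
CIF value = FOB price + freight + insurance = 109607.99 + 8427.88 + 499.52 = 118535.39
Import duty = 118535.39 × 11% = 13038.89
Buyer bears: freight 8427.88 + insurance 499.52 + destination terminal 1055.60 + brokerage 224.13 + delivery 725.36 + duty 13038.89 = 23971.38
Landed cost = invoice 109607.99 + 23971.38 = 133579.37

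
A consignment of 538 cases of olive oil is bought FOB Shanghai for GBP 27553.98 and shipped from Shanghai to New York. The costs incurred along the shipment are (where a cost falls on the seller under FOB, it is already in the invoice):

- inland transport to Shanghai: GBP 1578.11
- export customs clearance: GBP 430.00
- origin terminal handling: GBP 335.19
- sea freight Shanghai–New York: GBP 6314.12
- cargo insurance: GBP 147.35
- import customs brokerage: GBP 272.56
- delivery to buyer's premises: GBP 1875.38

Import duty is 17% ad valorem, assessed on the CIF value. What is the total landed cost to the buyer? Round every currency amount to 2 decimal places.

Total landed cost: GBP 41946.02

FOB: the seller bears costs until goods are on board at the origin port; the buyer bears freight, insurance and all costs thereafter.
Already in the invoice (seller's account under FOB): inland to port, export clearance, origin terminal — exclude.
CIF value = FOB price + freight + insurance = 27553.98 + 6314.12 + 147.35 = 34015.45
Import duty = 34015.45 × 17% = 5782.63
Buyer bears: freight 6314.12 + insurance 147.35 + brokerage 272.56 + delivery 1875.38 + duty 5782.63 = 14392.04
Landed cost = invoice 27553.98 + 14392.04 = 41946.02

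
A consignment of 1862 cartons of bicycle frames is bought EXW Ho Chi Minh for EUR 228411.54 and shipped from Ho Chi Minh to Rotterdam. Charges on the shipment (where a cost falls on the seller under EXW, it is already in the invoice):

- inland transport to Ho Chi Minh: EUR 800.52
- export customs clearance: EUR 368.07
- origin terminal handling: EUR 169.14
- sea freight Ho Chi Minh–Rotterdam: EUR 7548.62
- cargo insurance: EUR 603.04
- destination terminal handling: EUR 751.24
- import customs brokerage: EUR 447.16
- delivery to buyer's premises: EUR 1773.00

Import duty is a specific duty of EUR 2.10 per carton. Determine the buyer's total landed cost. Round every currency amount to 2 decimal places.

EXW: the seller makes goods available at their premises; the buyer bears all onward costs.
CIF value = EXW price + inland to port + export clearance + origin terminal + freight + insurance = 228411.54 + 800.52 + 368.07 + 169.14 + 7548.62 + 603.04 = 237900.93
Import duty = 1862 × 2.10 = 3910.20
Buyer bears: inland to port 800.52 + export clearance 368.07 + origin terminal 169.14 + freight 7548.62 + insurance 603.04 + destination terminal 751.24 + brokerage 447.16 + delivery 1773.00 + duty 3910.20 = 16370.99
Landed cost = invoice 228411.54 + 16370.99 = 244782.53

Total landed cost: EUR 244782.53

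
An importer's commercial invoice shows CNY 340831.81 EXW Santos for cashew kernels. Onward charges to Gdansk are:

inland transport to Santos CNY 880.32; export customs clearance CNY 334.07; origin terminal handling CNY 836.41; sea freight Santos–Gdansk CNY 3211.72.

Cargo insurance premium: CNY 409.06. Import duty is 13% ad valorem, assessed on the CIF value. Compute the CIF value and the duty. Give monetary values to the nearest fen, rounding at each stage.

CIF value: CNY 346503.39; import duty: CNY 45045.44

CIF = EXW price + pre-shipment costs + freight + insurance
CIF = 340831.81 + 880.32 + 334.07 + 836.41 + 3211.72 + 409.06 = 346503.39
Import duty = 346503.39 × 13% = 45045.44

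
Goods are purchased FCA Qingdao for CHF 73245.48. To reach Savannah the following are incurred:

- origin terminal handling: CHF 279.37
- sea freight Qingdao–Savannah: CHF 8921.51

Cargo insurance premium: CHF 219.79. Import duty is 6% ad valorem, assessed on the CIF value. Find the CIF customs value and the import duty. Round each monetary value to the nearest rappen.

CIF = FCA price + pre-shipment costs + freight + insurance
CIF = 73245.48 + 279.37 + 8921.51 + 219.79 = 82666.15
Import duty = 82666.15 × 6% = 4959.97

CIF value: CHF 82666.15; import duty: CHF 4959.97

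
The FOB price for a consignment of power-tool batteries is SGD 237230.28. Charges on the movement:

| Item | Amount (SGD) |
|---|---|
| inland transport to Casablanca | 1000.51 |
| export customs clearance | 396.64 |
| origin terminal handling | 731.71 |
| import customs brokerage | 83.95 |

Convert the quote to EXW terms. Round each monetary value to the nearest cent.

EXW price: SGD 235101.42

Not relevant to the conversion: brokerage — on the buyer under both terms; not part of either seller's price.
From FOB to EXW, the seller no longer bears: inland to port, export clearance, origin terminal.
EXW price = 237230.28 − 1000.51 − 396.64 − 731.71 = 235101.42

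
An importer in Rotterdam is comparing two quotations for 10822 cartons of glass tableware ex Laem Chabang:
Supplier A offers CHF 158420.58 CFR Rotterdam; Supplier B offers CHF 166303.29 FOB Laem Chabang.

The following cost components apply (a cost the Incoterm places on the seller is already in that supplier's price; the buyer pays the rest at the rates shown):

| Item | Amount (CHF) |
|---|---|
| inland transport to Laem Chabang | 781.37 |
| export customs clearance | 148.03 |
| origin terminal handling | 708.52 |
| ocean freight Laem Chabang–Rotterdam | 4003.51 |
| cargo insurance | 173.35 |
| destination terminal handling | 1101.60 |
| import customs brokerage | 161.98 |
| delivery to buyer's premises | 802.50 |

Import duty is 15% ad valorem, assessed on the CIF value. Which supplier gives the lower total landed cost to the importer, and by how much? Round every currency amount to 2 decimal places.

Supplier A is cheaper by CHF 13669.15

Supplier A (CFR):
CIF value = CFR price + insurance = 158420.58 + 173.35 = 158593.93
Import duty = 158593.93 × 15% = 23789.09
Buyer bears (A): 173.35 + 1101.60 + 161.98 + 802.50 = 2239.43
Landed cost (A) = invoice 158420.58 + 2239.43 + duty 23789.09 = 184449.10
Supplier B (FOB):
CIF value = FOB price + freight + insurance = 166303.29 + 4003.51 + 173.35 = 170480.15
Import duty = 170480.15 × 15% = 25572.02
Buyer bears (B): 4003.51 + 173.35 + 1101.60 + 161.98 + 802.50 = 6242.94
Landed cost (B) = invoice 166303.29 + 6242.94 + duty 25572.02 = 198118.25
Difference = |184449.10 − 198118.25| = 13669.15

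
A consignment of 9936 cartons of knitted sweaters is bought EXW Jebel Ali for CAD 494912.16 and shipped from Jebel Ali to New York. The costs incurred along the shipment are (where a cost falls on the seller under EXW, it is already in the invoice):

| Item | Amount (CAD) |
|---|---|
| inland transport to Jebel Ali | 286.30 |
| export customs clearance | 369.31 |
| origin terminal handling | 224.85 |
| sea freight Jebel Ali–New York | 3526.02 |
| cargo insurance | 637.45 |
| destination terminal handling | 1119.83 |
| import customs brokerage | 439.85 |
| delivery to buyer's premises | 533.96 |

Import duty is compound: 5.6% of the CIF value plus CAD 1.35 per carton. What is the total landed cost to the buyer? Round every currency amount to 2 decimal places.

EXW: the seller makes goods available at their premises; the buyer bears all onward costs.
CIF value = EXW price + inland to port + export clearance + origin terminal + freight + insurance = 494912.16 + 286.30 + 369.31 + 224.85 + 3526.02 + 637.45 = 499956.09
Ad valorem component: 499956.09 × 5.6% = 27997.54
Specific component: 9936 × 1.35 = 13413.60
Import duty = 27997.54 + 13413.60 = 41411.14
Buyer bears: inland to port 286.30 + export clearance 369.31 + origin terminal 224.85 + freight 3526.02 + insurance 637.45 + destination terminal 1119.83 + brokerage 439.85 + delivery 533.96 + duty 41411.14 = 48548.71
Landed cost = invoice 494912.16 + 48548.71 = 543460.87

Total landed cost: CAD 543460.87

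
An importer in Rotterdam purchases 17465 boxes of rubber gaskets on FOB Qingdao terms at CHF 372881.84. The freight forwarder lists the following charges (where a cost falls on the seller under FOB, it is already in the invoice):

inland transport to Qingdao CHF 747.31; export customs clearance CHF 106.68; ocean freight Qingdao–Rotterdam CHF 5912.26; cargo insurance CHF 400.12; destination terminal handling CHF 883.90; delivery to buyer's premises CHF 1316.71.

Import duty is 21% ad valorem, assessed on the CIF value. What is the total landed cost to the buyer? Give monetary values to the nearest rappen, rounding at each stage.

Total landed cost: CHF 461025.62

FOB: the seller bears costs until goods are on board at the origin port; the buyer bears freight, insurance and all costs thereafter.
Already in the invoice (seller's account under FOB): inland to port, export clearance — exclude.
CIF value = FOB price + freight + insurance = 372881.84 + 5912.26 + 400.12 = 379194.22
Import duty = 379194.22 × 21% = 79630.79
Buyer bears: freight 5912.26 + insurance 400.12 + destination terminal 883.90 + delivery 1316.71 + duty 79630.79 = 88143.78
Landed cost = invoice 372881.84 + 88143.78 = 461025.62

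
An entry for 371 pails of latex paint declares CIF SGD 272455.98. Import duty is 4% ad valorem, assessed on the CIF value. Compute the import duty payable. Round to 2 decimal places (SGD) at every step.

Import duty: SGD 10898.24

Import duty = 272455.98 × 4% = 10898.24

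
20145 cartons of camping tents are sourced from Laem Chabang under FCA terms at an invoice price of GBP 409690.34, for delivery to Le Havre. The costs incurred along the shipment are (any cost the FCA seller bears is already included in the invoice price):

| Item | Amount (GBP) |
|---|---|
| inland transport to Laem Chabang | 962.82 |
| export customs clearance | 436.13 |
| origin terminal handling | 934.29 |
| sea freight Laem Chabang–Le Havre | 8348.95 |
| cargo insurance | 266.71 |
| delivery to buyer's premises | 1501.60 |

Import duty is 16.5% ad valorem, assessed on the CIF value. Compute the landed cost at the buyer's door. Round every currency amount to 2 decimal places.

FCA: the seller delivers export-cleared goods to the carrier; the buyer bears costs from that point.
Already in the invoice (seller's account under FCA): inland to port, export clearance — exclude.
CIF value = FCA price + origin terminal + freight + insurance = 409690.34 + 934.29 + 8348.95 + 266.71 = 419240.29
Import duty = 419240.29 × 16.5% = 69174.65
Buyer bears: origin terminal 934.29 + freight 8348.95 + insurance 266.71 + delivery 1501.60 + duty 69174.65 = 80226.20
Landed cost = invoice 409690.34 + 80226.20 = 489916.54

Total landed cost: GBP 489916.54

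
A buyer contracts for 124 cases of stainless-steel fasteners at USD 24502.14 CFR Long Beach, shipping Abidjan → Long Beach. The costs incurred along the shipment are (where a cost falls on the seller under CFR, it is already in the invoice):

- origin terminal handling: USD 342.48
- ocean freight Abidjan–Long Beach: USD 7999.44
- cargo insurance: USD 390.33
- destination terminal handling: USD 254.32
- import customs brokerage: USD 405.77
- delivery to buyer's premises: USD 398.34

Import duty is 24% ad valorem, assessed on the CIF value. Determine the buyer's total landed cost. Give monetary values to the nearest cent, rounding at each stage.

CFR: the seller pays costs through ocean freight to the destination port, but not insurance.
Already in the invoice (seller's account under CFR): origin terminal, freight — exclude.
CIF value = CFR price + insurance = 24502.14 + 390.33 = 24892.47
Import duty = 24892.47 × 24% = 5974.19
Buyer bears: insurance 390.33 + destination terminal 254.32 + brokerage 405.77 + delivery 398.34 + duty 5974.19 = 7422.95
Landed cost = invoice 24502.14 + 7422.95 = 31925.09

Total landed cost: USD 31925.09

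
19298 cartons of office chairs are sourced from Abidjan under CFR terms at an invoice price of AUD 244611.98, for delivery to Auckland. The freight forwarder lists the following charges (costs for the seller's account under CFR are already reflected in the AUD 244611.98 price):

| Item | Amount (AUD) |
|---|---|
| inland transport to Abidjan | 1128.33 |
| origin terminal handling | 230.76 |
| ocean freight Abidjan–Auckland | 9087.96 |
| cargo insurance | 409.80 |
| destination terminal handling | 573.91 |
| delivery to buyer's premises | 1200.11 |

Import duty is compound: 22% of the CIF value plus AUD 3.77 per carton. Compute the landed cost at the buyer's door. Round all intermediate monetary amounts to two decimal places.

CFR: the seller pays costs through ocean freight to the destination port, but not insurance.
Already in the invoice (seller's account under CFR): inland to port, origin terminal, freight — exclude.
CIF value = CFR price + insurance = 244611.98 + 409.80 = 245021.78
Ad valorem component: 245021.78 × 22% = 53904.79
Specific component: 19298 × 3.77 = 72753.46
Import duty = 53904.79 + 72753.46 = 126658.25
Buyer bears: insurance 409.80 + destination terminal 573.91 + delivery 1200.11 + duty 126658.25 = 128842.07
Landed cost = invoice 244611.98 + 128842.07 = 373454.05

Total landed cost: AUD 373454.05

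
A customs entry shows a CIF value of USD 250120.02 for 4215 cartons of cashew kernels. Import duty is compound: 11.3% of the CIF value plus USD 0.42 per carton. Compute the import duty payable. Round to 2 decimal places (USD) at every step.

Ad valorem component: 250120.02 × 11.3% = 28263.56
Specific component: 4215 × 0.42 = 1770.30
Import duty = 28263.56 + 1770.30 = 30033.86

Import duty: USD 30033.86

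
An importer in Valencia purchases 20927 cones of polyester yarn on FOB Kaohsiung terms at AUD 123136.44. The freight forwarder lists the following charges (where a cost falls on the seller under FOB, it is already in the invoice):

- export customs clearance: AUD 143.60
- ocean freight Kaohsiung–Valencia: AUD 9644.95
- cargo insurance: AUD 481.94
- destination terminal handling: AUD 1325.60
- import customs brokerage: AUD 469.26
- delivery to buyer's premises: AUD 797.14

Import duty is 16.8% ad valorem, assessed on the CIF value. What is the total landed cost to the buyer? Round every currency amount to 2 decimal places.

Total landed cost: AUD 158243.57

FOB: the seller bears costs until goods are on board at the origin port; the buyer bears freight, insurance and all costs thereafter.
Already in the invoice (seller's account under FOB): export clearance — exclude.
CIF value = FOB price + freight + insurance = 123136.44 + 9644.95 + 481.94 = 133263.33
Import duty = 133263.33 × 16.8% = 22388.24
Buyer bears: freight 9644.95 + insurance 481.94 + destination terminal 1325.60 + brokerage 469.26 + delivery 797.14 + duty 22388.24 = 35107.13
Landed cost = invoice 123136.44 + 35107.13 = 158243.57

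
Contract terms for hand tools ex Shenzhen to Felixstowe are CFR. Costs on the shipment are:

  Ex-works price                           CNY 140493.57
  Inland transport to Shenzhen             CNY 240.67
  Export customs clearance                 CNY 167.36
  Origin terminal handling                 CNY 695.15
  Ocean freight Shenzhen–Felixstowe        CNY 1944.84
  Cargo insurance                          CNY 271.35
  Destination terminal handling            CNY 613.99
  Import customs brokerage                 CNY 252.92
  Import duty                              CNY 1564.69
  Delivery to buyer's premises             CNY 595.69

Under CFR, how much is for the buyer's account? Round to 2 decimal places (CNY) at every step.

Buyer's account: CNY 3298.64

CFR: the seller pays costs through ocean freight to the destination port, but not insurance.
Seller's account: goods 140493.57 + inland to port 240.67 + export clearance 167.36 + origin terminal 695.15 + freight 1944.84 = 143541.59
Buyer's account: insurance 271.35 + destination terminal 613.99 + brokerage 252.92 + duty 1564.69 + delivery 595.69 = 3298.64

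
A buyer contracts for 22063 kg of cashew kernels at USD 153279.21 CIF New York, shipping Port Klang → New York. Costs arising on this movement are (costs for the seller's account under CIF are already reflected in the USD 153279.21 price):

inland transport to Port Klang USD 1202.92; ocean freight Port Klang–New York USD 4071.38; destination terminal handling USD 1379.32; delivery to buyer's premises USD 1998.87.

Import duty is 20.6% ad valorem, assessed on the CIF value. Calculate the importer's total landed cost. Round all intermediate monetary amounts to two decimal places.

CIF: the seller pays costs through ocean freight and marine insurance to the destination port.
Already in the invoice (seller's account under CIF): inland to port, freight — exclude.
The CIF price already equals the CIF value: 153279.21
Import duty = 153279.21 × 20.6% = 31575.52
Buyer bears: destination terminal 1379.32 + delivery 1998.87 + duty 31575.52 = 34953.71
Landed cost = invoice 153279.21 + 34953.71 = 188232.92

Total landed cost: USD 188232.92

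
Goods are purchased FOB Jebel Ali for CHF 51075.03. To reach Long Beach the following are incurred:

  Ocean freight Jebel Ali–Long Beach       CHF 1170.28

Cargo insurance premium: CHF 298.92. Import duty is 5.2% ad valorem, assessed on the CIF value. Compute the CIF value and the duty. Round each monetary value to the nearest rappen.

CIF = FOB price + freight + insurance
CIF = 51075.03 + 1170.28 + 298.92 = 52544.23
Import duty = 52544.23 × 5.2% = 2732.30

CIF value: CHF 52544.23; import duty: CHF 2732.30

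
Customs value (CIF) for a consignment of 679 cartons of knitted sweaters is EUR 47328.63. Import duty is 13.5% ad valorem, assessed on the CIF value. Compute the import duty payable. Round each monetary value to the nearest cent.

Import duty = 47328.63 × 13.5% = 6389.37

Import duty: EUR 6389.37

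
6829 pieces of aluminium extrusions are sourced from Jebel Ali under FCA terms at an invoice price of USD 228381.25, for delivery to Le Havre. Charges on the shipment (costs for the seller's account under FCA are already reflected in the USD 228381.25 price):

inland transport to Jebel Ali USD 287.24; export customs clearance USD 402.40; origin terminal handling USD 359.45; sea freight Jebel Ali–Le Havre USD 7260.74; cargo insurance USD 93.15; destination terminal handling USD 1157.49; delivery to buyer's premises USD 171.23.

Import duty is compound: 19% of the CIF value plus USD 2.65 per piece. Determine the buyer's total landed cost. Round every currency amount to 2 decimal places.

Total landed cost: USD 300378.13

FCA: the seller delivers export-cleared goods to the carrier; the buyer bears costs from that point.
Already in the invoice (seller's account under FCA): inland to port, export clearance — exclude.
CIF value = FCA price + origin terminal + freight + insurance = 228381.25 + 359.45 + 7260.74 + 93.15 = 236094.59
Ad valorem component: 236094.59 × 19% = 44857.97
Specific component: 6829 × 2.65 = 18096.85
Import duty = 44857.97 + 18096.85 = 62954.82
Buyer bears: origin terminal 359.45 + freight 7260.74 + insurance 93.15 + destination terminal 1157.49 + delivery 171.23 + duty 62954.82 = 71996.88
Landed cost = invoice 228381.25 + 71996.88 = 300378.13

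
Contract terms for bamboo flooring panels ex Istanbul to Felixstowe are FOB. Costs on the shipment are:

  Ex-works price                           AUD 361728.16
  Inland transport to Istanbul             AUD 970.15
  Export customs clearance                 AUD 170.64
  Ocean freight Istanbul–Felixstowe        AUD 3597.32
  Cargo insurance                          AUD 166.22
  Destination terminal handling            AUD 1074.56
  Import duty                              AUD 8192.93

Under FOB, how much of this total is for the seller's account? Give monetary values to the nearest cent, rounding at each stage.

FOB: the seller bears costs until goods are on board at the origin port; the buyer bears freight, insurance and all costs thereafter.
Seller's account: goods 361728.16 + inland to port 970.15 + export clearance 170.64 = 362868.95
Buyer's account: freight 3597.32 + insurance 166.22 + destination terminal 1074.56 + duty 8192.93 = 13031.03

Seller's account: AUD 362868.95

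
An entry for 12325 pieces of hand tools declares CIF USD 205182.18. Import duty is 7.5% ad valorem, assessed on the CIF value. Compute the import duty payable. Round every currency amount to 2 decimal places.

Import duty: USD 15388.66

Import duty = 205182.18 × 7.5% = 15388.66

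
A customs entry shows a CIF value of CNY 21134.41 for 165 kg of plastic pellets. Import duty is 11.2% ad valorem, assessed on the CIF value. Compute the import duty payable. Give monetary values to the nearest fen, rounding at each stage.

Import duty: CNY 2367.05

Import duty = 21134.41 × 11.2% = 2367.05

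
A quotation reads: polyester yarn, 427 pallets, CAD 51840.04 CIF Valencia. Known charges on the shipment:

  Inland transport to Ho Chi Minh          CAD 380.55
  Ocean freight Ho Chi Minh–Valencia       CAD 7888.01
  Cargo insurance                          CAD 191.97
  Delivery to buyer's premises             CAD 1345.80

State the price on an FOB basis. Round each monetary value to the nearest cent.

Not relevant to the conversion: inland to port — on the seller under both CIF and FOB; already in the CIF price and stays in the FOB price. delivery — on the buyer under both terms; not part of either seller's price.
From CIF to FOB, the seller no longer bears: freight, insurance.
FOB price = 51840.04 − 7888.01 − 191.97 = 43760.06

FOB price: CAD 43760.06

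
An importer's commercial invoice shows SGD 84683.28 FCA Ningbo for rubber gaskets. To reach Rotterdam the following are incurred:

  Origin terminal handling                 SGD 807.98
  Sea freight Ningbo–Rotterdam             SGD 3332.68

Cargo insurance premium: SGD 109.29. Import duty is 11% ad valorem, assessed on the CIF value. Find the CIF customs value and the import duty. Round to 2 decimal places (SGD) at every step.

CIF = FCA price + pre-shipment costs + freight + insurance
CIF = 84683.28 + 807.98 + 3332.68 + 109.29 = 88933.23
Import duty = 88933.23 × 11% = 9782.66

CIF value: SGD 88933.23; import duty: SGD 9782.66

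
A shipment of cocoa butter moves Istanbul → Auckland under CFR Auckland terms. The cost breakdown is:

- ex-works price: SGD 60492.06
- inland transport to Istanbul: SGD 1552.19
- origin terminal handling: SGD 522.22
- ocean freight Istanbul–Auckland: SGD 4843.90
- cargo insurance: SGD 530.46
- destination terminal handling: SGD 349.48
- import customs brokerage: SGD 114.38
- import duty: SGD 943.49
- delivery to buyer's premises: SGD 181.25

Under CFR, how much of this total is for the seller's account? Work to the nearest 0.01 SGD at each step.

Seller's account: SGD 67410.37

CFR: the seller pays costs through ocean freight to the destination port, but not insurance.
Seller's account: goods 60492.06 + inland to port 1552.19 + origin terminal 522.22 + freight 4843.90 = 67410.37
Buyer's account: insurance 530.46 + destination terminal 349.48 + brokerage 114.38 + duty 943.49 + delivery 181.25 = 2119.06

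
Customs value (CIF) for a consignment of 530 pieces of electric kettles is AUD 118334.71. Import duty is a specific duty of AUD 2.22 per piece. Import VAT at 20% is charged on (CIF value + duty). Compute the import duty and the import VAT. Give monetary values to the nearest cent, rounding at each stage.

Import duty: AUD 1176.60; import VAT: AUD 23902.26

Import duty = 530 × 2.22 = 1176.60
VAT base = CIF + duty = 118334.71 + 1176.60 = 119511.31
Import VAT = 119511.31 × 20% = 23902.26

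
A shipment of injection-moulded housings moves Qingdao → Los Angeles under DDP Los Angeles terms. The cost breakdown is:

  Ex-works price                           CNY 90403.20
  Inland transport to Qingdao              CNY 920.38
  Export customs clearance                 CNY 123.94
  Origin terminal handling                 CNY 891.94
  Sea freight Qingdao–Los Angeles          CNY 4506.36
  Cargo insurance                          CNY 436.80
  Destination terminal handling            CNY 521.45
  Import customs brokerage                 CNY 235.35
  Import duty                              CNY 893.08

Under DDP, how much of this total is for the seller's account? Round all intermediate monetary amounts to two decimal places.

DDP: the seller bears all costs including import duty.
Seller's account: goods 90403.20 + inland to port 920.38 + export clearance 123.94 + origin terminal 891.94 + freight 4506.36 + insurance 436.80 + destination terminal 521.45 + brokerage 235.35 + duty 893.08 = 98932.50
Buyer's account: 0.00

Seller's account: CNY 98932.50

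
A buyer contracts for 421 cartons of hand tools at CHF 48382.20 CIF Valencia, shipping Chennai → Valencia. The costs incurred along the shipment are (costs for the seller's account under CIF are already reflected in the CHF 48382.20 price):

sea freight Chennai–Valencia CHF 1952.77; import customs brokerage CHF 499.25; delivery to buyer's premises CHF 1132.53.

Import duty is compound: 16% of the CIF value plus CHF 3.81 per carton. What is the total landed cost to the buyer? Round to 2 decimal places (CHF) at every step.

Total landed cost: CHF 59359.14

CIF: the seller pays costs through ocean freight and marine insurance to the destination port.
Already in the invoice (seller's account under CIF): freight — exclude.
The CIF price already equals the CIF value: 48382.20
Ad valorem component: 48382.20 × 16% = 7741.15
Specific component: 421 × 3.81 = 1604.01
Import duty = 7741.15 + 1604.01 = 9345.16
Buyer bears: brokerage 499.25 + delivery 1132.53 + duty 9345.16 = 10976.94
Landed cost = invoice 48382.20 + 10976.94 = 59359.14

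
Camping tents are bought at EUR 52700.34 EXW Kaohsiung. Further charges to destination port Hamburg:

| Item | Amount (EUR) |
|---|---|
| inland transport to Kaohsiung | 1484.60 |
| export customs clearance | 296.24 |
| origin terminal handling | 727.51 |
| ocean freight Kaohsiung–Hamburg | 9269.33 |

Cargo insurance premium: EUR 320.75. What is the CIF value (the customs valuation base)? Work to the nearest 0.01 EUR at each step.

CIF = EXW price + pre-shipment costs + freight + insurance
CIF = 52700.34 + 1484.60 + 296.24 + 727.51 + 9269.33 + 320.75 = 64798.77

CIF value: EUR 64798.77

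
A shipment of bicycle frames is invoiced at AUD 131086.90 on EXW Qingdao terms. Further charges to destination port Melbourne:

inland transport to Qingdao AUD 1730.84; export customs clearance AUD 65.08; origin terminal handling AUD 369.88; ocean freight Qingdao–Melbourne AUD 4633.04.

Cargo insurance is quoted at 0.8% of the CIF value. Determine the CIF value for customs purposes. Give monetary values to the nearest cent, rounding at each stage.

Let C be the CIF value. C = EXW price + pre-shipment costs + freight + 0.8% × C
C − 0.8% × C = 131086.90 + 1730.84 + 65.08 + 369.88 + 4633.04
0.992 × C = 137885.74
C = 137885.74 / 0.992 = 138997.72
Insurance premium = 0.8% × 138997.72 = 1111.98

CIF value: AUD 138997.72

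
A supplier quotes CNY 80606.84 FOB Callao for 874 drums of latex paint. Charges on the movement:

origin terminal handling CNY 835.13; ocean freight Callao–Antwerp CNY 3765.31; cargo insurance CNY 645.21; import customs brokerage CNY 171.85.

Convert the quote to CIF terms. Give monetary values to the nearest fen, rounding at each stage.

Not relevant to the conversion: origin terminal — on the seller under both FOB and CIF; already in the FOB price and stays in the CIF price. brokerage — on the buyer under both terms; not part of either seller's price.
From FOB to CIF, the seller additionally bears: freight, insurance.
CIF price = 80606.84 + 3765.31 + 645.21 = 85017.36

CIF price: CNY 85017.36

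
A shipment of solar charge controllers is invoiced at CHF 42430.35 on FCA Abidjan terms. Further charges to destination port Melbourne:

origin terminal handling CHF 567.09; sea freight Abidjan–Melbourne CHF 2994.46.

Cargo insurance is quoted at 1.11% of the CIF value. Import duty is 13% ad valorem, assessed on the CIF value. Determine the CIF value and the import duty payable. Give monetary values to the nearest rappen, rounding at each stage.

CIF value: CHF 46508.14; import duty: CHF 6046.06

Let C be the CIF value. C = FCA price + pre-shipment costs + freight + 1.11% × C
C − 1.11% × C = 42430.35 + 567.09 + 2994.46
0.9889 × C = 45991.90
C = 45991.90 / 0.9889 = 46508.14
Insurance premium = 1.11% × 46508.14 = 516.24
Import duty = 46508.14 × 13% = 6046.06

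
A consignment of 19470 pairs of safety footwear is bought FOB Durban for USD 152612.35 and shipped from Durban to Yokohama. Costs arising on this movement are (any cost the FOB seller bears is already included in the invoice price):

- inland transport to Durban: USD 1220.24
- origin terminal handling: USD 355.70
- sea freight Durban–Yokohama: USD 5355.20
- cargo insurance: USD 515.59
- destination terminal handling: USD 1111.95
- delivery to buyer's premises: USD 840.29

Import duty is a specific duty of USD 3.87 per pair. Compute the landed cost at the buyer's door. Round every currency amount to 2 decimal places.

Total landed cost: USD 235784.28

FOB: the seller bears costs until goods are on board at the origin port; the buyer bears freight, insurance and all costs thereafter.
Already in the invoice (seller's account under FOB): inland to port, origin terminal — exclude.
CIF value = FOB price + freight + insurance = 152612.35 + 5355.20 + 515.59 = 158483.14
Import duty = 19470 × 3.87 = 75348.90
Buyer bears: freight 5355.20 + insurance 515.59 + destination terminal 1111.95 + delivery 840.29 + duty 75348.90 = 83171.93
Landed cost = invoice 152612.35 + 83171.93 = 235784.28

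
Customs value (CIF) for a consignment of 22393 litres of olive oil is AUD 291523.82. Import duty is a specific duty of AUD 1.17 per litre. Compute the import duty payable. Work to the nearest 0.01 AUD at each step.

Import duty = 22393 × 1.17 = 26199.81

Import duty: AUD 26199.81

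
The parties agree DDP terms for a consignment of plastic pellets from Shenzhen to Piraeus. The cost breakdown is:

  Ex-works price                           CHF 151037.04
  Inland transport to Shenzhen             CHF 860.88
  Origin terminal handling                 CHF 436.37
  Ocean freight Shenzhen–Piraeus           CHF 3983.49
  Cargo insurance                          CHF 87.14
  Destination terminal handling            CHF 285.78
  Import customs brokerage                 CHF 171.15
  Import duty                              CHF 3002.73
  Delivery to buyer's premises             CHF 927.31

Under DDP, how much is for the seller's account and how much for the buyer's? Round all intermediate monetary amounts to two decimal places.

Seller: CHF 160791.89; buyer: CHF 0.00

DDP: the seller bears all costs including import duty.
Seller's account: goods 151037.04 + inland to port 860.88 + origin terminal 436.37 + freight 3983.49 + insurance 87.14 + destination terminal 285.78 + brokerage 171.15 + duty 3002.73 + delivery 927.31 = 160791.89
Buyer's account: 0.00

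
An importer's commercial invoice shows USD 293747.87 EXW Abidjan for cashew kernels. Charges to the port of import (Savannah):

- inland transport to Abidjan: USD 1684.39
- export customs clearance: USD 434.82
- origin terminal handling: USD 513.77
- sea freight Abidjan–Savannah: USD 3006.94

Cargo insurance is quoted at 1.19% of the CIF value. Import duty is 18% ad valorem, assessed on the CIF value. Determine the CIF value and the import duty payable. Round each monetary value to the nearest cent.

Let C be the CIF value. C = EXW price + pre-shipment costs + freight + 1.19% × C
C − 1.19% × C = 293747.87 + 1684.39 + 434.82 + 513.77 + 3006.94
0.9881 × C = 299387.79
C = 299387.79 / 0.9881 = 302993.41
Insurance premium = 1.19% × 302993.41 = 3605.62
Import duty = 302993.41 × 18% = 54538.81

CIF value: USD 302993.41; import duty: USD 54538.81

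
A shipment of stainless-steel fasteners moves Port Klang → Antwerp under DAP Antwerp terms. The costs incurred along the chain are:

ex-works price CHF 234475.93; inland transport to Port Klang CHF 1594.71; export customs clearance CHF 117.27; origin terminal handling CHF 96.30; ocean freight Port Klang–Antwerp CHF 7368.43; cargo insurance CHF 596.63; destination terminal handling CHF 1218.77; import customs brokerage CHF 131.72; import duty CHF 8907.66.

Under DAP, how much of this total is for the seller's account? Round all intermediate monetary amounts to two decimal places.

Seller's account: CHF 245468.04

DAP: the seller bears all costs to the named destination except import duty and clearance.
Seller's account: goods 234475.93 + inland to port 1594.71 + export clearance 117.27 + origin terminal 96.30 + freight 7368.43 + insurance 596.63 + destination terminal 1218.77 = 245468.04
Buyer's account: brokerage 131.72 + duty 8907.66 = 9039.38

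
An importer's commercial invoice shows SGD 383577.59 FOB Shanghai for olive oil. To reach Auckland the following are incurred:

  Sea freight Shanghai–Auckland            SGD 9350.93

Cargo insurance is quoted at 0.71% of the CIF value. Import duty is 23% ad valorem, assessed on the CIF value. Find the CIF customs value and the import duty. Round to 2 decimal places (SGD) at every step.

Let C be the CIF value. C = FOB price + freight + 0.71% × C
C − 0.71% × C = 383577.59 + 9350.93
0.9929 × C = 392928.52
C = 392928.52 / 0.9929 = 395738.26
Insurance premium = 0.71% × 395738.26 = 2809.74
Import duty = 395738.26 × 23% = 91019.80

CIF value: SGD 395738.26; import duty: SGD 91019.80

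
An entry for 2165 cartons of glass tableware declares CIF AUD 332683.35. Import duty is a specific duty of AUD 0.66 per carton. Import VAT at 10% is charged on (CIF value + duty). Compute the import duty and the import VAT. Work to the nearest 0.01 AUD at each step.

Import duty = 2165 × 0.66 = 1428.90
VAT base = CIF + duty = 332683.35 + 1428.90 = 334112.25
Import VAT = 334112.25 × 10% = 33411.23

Import duty: AUD 1428.90; import VAT: AUD 33411.23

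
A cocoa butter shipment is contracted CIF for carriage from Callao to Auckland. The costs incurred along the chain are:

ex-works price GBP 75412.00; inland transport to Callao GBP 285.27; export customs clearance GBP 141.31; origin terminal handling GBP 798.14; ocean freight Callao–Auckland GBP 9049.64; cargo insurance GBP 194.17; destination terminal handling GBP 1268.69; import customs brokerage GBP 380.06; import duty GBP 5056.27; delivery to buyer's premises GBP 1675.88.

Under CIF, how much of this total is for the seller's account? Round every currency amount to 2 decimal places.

CIF: the seller pays costs through ocean freight and marine insurance to the destination port.
Seller's account: goods 75412.00 + inland to port 285.27 + export clearance 141.31 + origin terminal 798.14 + freight 9049.64 + insurance 194.17 = 85880.53
Buyer's account: destination terminal 1268.69 + brokerage 380.06 + duty 5056.27 + delivery 1675.88 = 8380.90

Seller's account: GBP 85880.53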